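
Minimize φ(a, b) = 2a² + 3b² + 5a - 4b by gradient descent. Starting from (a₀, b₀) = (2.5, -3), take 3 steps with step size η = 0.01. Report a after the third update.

∇φ = (4a + 5, 6b - 4)
(a₁, b₁) = (2.5, -3) − 0.01·(15, -22) = (2.35, -2.78)
(a₂, b₂) = (2.35, -2.78) − 0.01·(14.4, -20.68) = (2.206, -2.5732)
(a₃, b₃) = (2.206, -2.5732) − 0.01·(13.824, -19.4392) = (2.06776, -2.378808)
a = 2.06776

2.06776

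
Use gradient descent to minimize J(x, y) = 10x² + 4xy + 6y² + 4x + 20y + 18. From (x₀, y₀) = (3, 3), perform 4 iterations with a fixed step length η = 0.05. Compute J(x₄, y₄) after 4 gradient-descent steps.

∇J = (20x + 4y + 4, 4x + 12y + 20)
(x₁, y₁) = (3, 3) − 0.05·(76, 68) = (-0.8, -0.4)
(x₂, y₂) = (-0.8, -0.4) − 0.05·(-13.6, 12) = (-0.12, -1)
(x₃, y₃) = (-0.12, -1) − 0.05·(-2.4, 7.52) = (0, -1.376)
(x₄, y₄) = (0, -1.376) − 0.05·(-1.504, 3.488) = (0.0752, -1.5504)
J(0.0752, -1.5504) = 1.30543104

1.30543104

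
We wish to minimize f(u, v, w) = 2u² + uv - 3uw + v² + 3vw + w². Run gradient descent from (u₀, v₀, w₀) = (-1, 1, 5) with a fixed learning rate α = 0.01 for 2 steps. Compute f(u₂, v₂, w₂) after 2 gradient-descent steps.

∇f = (4u + v - 3w, u + 2v + 3w, -3u + 3v + 2w)
Step 1: at (-1, 1, 5), ∇f = (-18, 16, 16) → (-1, 1, 5) − 0.01·(-18, 16, 16) = (-0.82, 0.84, 4.84)
Step 2: at (-0.82, 0.84, 4.84), ∇f = (-16.96, 15.38, 14.66) → (-0.82, 0.84, 4.84) − 0.01·(-16.96, 15.38, 14.66) = (-0.6504, 0.6862, 4.6934)
f(-0.6504, 0.6862, 4.6934) = 41.71820516

41.71820516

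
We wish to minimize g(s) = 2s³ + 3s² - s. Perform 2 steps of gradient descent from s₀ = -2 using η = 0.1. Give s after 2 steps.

g′(s) = 6s² + 6s - 1
Step 1: g′(-2) = 11; s₁ = -2 − 0.1·11 = -3.1
Step 2: g′(-3.1) = 38.06; s₂ = -3.1 − 0.1·38.06 = -6.906

-6.906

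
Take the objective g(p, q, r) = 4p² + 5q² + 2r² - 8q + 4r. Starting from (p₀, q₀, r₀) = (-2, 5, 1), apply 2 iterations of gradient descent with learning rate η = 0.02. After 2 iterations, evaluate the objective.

44.62380544

∇g = (8p, 10q - 8, 4r + 4)
(p₁, q₁, r₁) = (-2, 5, 1) − 0.02·(-16, 42, 8) = (-1.68, 4.16, 0.84)
(p₂, q₂, r₂) = (-1.68, 4.16, 0.84) − 0.02·(-13.44, 33.6, 7.36) = (-1.4112, 3.488, 0.6928)
g(-1.4112, 3.488, 0.6928) = 44.62380544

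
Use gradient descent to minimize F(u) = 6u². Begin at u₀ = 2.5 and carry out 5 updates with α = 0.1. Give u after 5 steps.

-0.0008

F′(u) = 12u
u₁ = 2.5 − 0.1·30 = -0.5
u₂ = -0.5 − 0.1·(-6) = 0.1
u₃ = 0.1 − 0.1·1.2 = -0.02
u₄ = -0.02 − 0.1·(-0.24) = 0.004
u₅ = 0.004 − 0.1·0.048 = -0.0008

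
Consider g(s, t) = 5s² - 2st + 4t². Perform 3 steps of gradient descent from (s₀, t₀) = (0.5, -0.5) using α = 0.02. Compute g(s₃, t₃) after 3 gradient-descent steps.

0.615080311808

∇g = (10s - 2t, -2s + 8t)
(s₁, t₁) = (0.5, -0.5) − 0.02·(6, -5) = (0.38, -0.4)
(s₂, t₂) = (0.38, -0.4) − 0.02·(4.6, -3.96) = (0.288, -0.3208)
(s₃, t₃) = (0.288, -0.3208) − 0.02·(3.5216, -3.1424) = (0.217568, -0.257952)
g(0.217568, -0.257952) = 0.615080311808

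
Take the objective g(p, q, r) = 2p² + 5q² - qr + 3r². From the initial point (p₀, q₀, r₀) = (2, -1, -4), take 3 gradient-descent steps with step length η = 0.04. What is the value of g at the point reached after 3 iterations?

12.976327262208

∇g = (4p, 10q - r, -q + 6r)
(p₁, q₁, r₁) = (2, -1, -4) − 0.04·(8, -6, -23) = (1.68, -0.76, -3.08)
(p₂, q₂, r₂) = (1.68, -0.76, -3.08) − 0.04·(6.72, -4.52, -17.72) = (1.4112, -0.5792, -2.3712)
(p₃, q₃, r₃) = (1.4112, -0.5792, -2.3712) − 0.04·(5.6448, -3.4208, -13.648) = (1.185408, -0.442368, -1.82528)
g(1.185408, -0.442368, -1.82528) = 12.976327262208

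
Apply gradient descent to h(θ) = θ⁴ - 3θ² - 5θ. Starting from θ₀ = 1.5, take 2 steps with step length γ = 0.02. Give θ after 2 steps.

h′(θ) = 4θ³ - 6θ - 5
Step 1: h′(1.5) = -0.5; θ₁ = 1.5 − 0.02·(-0.5) = 1.51
Step 2: h′(1.51) = -0.288196; θ₂ = 1.51 − 0.02·(-0.288196) = 1.51576392

1.51576392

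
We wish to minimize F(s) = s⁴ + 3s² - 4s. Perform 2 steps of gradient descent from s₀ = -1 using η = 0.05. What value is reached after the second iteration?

F′(s) = 4s³ + 6s - 4
Step 1: F′(-1) = -14; s₁ = -1 − 0.05·(-14) = -0.3
Step 2: F′(-0.3) = -5.908; s₂ = -0.3 − 0.05·(-5.908) = -0.0046

-0.0046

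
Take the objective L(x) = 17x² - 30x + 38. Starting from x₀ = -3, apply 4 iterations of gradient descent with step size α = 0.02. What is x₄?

L′(x) = 34x - 30
Step 1: L′(-3) = -132; x₁ = -3 − 0.02·(-132) = -0.36
Step 2: L′(-0.36) = -42.24; x₂ = -0.36 − 0.02·(-42.24) = 0.4848
Step 3: L′(0.4848) = -13.5168; x₃ = 0.4848 − 0.02·(-13.5168) = 0.755136
Step 4: L′(0.755136) = -4.325376; x₄ = 0.755136 − 0.02·(-4.325376) = 0.84164352

0.84164352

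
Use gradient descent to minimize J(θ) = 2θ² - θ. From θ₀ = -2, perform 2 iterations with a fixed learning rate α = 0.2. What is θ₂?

0.16

J′(θ) = 4θ - 1
Step 1: J′(-2) = -9; θ₁ = -2 − 0.2·(-9) = -0.2
Step 2: J′(-0.2) = -1.8; θ₂ = -0.2 − 0.2·(-1.8) = 0.16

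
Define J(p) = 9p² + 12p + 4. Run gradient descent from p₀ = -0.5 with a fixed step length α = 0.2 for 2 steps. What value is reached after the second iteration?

0.46

J′(p) = 18p + 12
p₁ = -0.5 − 0.2·3 = -1.1
p₂ = -1.1 − 0.2·(-7.8) = 0.46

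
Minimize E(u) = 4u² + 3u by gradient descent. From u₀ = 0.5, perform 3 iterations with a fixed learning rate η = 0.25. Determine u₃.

E′(u) = 8u + 3
u₁ = 0.5 − 0.25·7 = -1.25
u₂ = -1.25 − 0.25·(-7) = 0.5
u₃ = 0.5 − 0.25·7 = -1.25

-1.25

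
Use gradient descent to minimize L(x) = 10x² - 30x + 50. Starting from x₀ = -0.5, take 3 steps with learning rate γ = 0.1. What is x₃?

3.5

L′(x) = 20x - 30
x₁ = -0.5 − 0.1·(-40) = 3.5
x₂ = 3.5 − 0.1·40 = -0.5
x₃ = -0.5 − 0.1·(-40) = 3.5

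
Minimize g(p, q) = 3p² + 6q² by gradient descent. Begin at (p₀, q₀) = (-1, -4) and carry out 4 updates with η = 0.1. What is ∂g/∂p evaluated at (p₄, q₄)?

-0.1536

∇g = (6p, 12q)
(p₁, q₁) = (-1, -4) − 0.1·(-6, -48) = (-0.4, 0.8)
(p₂, q₂) = (-0.4, 0.8) − 0.1·(-2.4, 9.6) = (-0.16, -0.16)
(p₃, q₃) = (-0.16, -0.16) − 0.1·(-0.96, -1.92) = (-0.064, 0.032)
(p₄, q₄) = (-0.064, 0.032) − 0.1·(-0.384, 0.384) = (-0.0256, -0.0064)
∂g/∂p at (-0.0256, -0.0064) = -0.1536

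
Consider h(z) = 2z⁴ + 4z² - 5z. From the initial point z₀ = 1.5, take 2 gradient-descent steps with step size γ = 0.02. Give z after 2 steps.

0.70058112

h′(z) = 8z³ + 8z - 5
Step 1: h′(1.5) = 34; z₁ = 1.5 − 0.02·34 = 0.82
Step 2: h′(0.82) = 5.970944; z₂ = 0.82 − 0.02·5.970944 = 0.70058112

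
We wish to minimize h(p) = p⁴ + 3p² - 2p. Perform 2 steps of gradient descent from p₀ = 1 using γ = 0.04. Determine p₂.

h′(p) = 4p³ + 6p - 2
Step 1: h′(1) = 8; p₁ = 1 − 0.04·8 = 0.68
Step 2: h′(0.68) = 3.337728; p₂ = 0.68 − 0.04·3.337728 = 0.54649088

0.54649088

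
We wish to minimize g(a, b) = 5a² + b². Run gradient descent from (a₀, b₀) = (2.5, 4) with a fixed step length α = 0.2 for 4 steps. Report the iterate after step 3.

(-2.5, 0.864)

∇g = (10a, 2b)
Step 1: at (2.5, 4), ∇g = (25, 8) → (2.5, 4) − 0.2·(25, 8) = (-2.5, 2.4)
Step 2: at (-2.5, 2.4), ∇g = (-25, 4.8) → (-2.5, 2.4) − 0.2·(-25, 4.8) = (2.5, 1.44)
Step 3: at (2.5, 1.44), ∇g = (25, 2.88) → (2.5, 1.44) − 0.2·(25, 2.88) = (-2.5, 0.864)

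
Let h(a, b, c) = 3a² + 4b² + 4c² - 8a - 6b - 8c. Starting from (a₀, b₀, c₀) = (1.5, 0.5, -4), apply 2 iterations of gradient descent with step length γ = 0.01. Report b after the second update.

∇h = (6a - 8, 8b - 6, 8c - 8)
Step 1: at (1.5, 0.5, -4), ∇h = (1, -2, -40) → (1.5, 0.5, -4) − 0.01·(1, -2, -40) = (1.49, 0.52, -3.6)
Step 2: at (1.49, 0.52, -3.6), ∇h = (0.94, -1.84, -36.8) → (1.49, 0.52, -3.6) − 0.01·(0.94, -1.84, -36.8) = (1.4806, 0.5384, -3.232)
b = 0.5384

0.5384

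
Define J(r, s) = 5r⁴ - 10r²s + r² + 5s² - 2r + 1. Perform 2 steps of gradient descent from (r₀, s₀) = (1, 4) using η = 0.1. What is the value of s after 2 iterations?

49

∇J = (20r³ - 20rs + 2r - 2, -10r² + 10s)
(r₁, s₁) = (1, 4) − 0.1·(-60, 30) = (7, 1)
(r₂, s₂) = (7, 1) − 0.1·(6732, -480) = (-666.2, 49)
s = 49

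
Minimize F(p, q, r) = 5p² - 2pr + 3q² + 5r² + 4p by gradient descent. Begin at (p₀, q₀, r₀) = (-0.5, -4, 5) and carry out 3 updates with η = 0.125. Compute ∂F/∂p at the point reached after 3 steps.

3.875

∇F = (10p - 2r + 4, 6q, -2p + 10r)
(p₁, q₁, r₁) = (-0.5, -4, 5) − 0.125·(-11, -24, 51) = (0.875, -1, -1.375)
(p₂, q₂, r₂) = (0.875, -1, -1.375) − 0.125·(15.5, -6, -15.5) = (-1.0625, -0.25, 0.5625)
(p₃, q₃, r₃) = (-1.0625, -0.25, 0.5625) − 0.125·(-7.75, -1.5, 7.75) = (-0.09375, -0.0625, -0.40625)
∂F/∂p at (-0.09375, -0.0625, -0.40625) = 3.875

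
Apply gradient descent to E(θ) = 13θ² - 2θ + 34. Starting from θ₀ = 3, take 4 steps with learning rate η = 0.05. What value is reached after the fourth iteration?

0.1006

E′(θ) = 26θ - 2
Step 1: E′(3) = 76; θ₁ = 3 − 0.05·76 = -0.8
Step 2: E′(-0.8) = -22.8; θ₂ = -0.8 − 0.05·(-22.8) = 0.34
Step 3: E′(0.34) = 6.84; θ₃ = 0.34 − 0.05·6.84 = -0.002
Step 4: E′(-0.002) = -2.052; θ₄ = -0.002 − 0.05·(-2.052) = 0.1006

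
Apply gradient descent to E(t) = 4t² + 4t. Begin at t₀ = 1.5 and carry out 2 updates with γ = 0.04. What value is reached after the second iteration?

0.4248

E′(t) = 8t + 4
Step 1: E′(1.5) = 16; t₁ = 1.5 − 0.04·16 = 0.86
Step 2: E′(0.86) = 10.88; t₂ = 0.86 − 0.04·10.88 = 0.4248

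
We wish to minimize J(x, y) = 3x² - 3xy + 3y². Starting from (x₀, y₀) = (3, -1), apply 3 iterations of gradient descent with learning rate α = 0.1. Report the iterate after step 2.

∇J = (6x - 3y, -3x + 6y)
Step 1: at (3, -1), ∇J = (21, -15) → (3, -1) − 0.1·(21, -15) = (0.9, 0.5)
Step 2: at (0.9, 0.5), ∇J = (3.9, 0.3) → (0.9, 0.5) − 0.1·(3.9, 0.3) = (0.51, 0.47)

(0.51, 0.47)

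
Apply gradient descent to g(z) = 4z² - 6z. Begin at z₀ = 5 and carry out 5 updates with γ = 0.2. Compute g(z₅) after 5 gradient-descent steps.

g′(z) = 8z - 6
z₁ = 5 − 0.2·34 = -1.8
z₂ = -1.8 − 0.2·(-20.4) = 2.28
z₃ = 2.28 − 0.2·12.24 = -0.168
z₄ = -0.168 − 0.2·(-7.344) = 1.3008
z₅ = 1.3008 − 0.2·4.4064 = 0.41952
g(0.41952) = -1.8131318784

-1.8131318784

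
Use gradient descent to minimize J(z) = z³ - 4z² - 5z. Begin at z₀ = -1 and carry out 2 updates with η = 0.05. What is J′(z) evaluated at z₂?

J′(z) = 3z² - 8z - 5
Step 1: J′(-1) = 6; z₁ = -1 − 0.05·6 = -1.3
Step 2: J′(-1.3) = 10.47; z₂ = -1.3 − 0.05·10.47 = -1.8235
J′(z) at (-1.8235) = 19.56345675

19.56345675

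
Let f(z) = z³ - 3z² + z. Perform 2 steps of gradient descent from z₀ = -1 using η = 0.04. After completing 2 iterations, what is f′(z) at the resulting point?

25.20197632

f′(z) = 3z² - 6z + 1
z₁ = -1 − 0.04·10 = -1.4
z₂ = -1.4 − 0.04·15.28 = -2.0112
f′(z) at (-2.0112) = 25.20197632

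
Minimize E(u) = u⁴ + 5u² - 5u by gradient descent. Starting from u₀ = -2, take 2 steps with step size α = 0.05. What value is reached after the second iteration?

E′(u) = 4u³ + 10u - 5
Step 1: E′(-2) = -57; u₁ = -2 − 0.05·(-57) = 0.85
Step 2: E′(0.85) = 5.9565; u₂ = 0.85 − 0.05·5.9565 = 0.552175

0.552175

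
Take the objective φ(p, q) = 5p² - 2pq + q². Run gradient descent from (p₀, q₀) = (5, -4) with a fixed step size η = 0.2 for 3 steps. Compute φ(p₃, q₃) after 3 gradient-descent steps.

301.787456

∇φ = (10p - 2q, -2p + 2q)
Step 1: at (5, -4), ∇φ = (58, -18) → (5, -4) − 0.2·(58, -18) = (-6.6, -0.4)
Step 2: at (-6.6, -0.4), ∇φ = (-65.2, 12.4) → (-6.6, -0.4) − 0.2·(-65.2, 12.4) = (6.44, -2.88)
Step 3: at (6.44, -2.88), ∇φ = (70.16, -18.64) → (6.44, -2.88) − 0.2·(70.16, -18.64) = (-7.592, 0.848)
φ(-7.592, 0.848) = 301.787456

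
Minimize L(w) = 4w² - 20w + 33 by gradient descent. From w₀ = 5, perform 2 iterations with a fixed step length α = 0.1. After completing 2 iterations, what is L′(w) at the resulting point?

0.8

L′(w) = 8w - 20
Step 1: L′(5) = 20; w₁ = 5 − 0.1·20 = 3
Step 2: L′(3) = 4; w₂ = 3 − 0.1·4 = 2.6
L′(w) at (2.6) = 0.8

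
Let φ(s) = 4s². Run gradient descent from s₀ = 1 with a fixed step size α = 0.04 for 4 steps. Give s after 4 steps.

φ′(s) = 8s
s₁ = 1 − 0.04·8 = 0.68
s₂ = 0.68 − 0.04·5.44 = 0.4624
s₃ = 0.4624 − 0.04·3.6992 = 0.314432
s₄ = 0.314432 − 0.04·2.515456 = 0.21381376

0.21381376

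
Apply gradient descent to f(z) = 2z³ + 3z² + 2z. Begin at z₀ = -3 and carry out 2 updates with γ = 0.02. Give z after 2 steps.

-5.045312

f′(z) = 6z² + 6z + 2
Step 1: f′(-3) = 38; z₁ = -3 − 0.02·38 = -3.76
Step 2: f′(-3.76) = 64.2656; z₂ = -3.76 − 0.02·64.2656 = -5.045312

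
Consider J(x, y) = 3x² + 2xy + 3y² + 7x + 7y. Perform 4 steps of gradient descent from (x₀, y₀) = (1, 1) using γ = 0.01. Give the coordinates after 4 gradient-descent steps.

(0.4682368, 0.4682368)

∇J = (6x + 2y + 7, 2x + 6y + 7)
Step 1: at (1, 1), ∇J = (15, 15) → (1, 1) − 0.01·(15, 15) = (0.85, 0.85)
Step 2: at (0.85, 0.85), ∇J = (13.8, 13.8) → (0.85, 0.85) − 0.01·(13.8, 13.8) = (0.712, 0.712)
Step 3: at (0.712, 0.712), ∇J = (12.696, 12.696) → (0.712, 0.712) − 0.01·(12.696, 12.696) = (0.58504, 0.58504)
Step 4: at (0.58504, 0.58504), ∇J = (11.68032, 11.68032) → (0.58504, 0.58504) − 0.01·(11.68032, 11.68032) = (0.4682368, 0.4682368)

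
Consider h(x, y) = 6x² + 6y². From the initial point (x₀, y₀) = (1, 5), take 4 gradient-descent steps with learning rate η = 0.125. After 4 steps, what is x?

0.0625

∇h = (12x, 12y)
(x₁, y₁) = (1, 5) − 0.125·(12, 60) = (-0.5, -2.5)
(x₂, y₂) = (-0.5, -2.5) − 0.125·(-6, -30) = (0.25, 1.25)
(x₃, y₃) = (0.25, 1.25) − 0.125·(3, 15) = (-0.125, -0.625)
(x₄, y₄) = (-0.125, -0.625) − 0.125·(-1.5, -7.5) = (0.0625, 0.3125)
x = 0.0625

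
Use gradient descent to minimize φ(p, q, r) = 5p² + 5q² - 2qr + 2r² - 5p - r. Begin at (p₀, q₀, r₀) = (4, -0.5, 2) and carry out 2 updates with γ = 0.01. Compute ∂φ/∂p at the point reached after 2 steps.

28.35

∇φ = (10p - 5, 10q - 2r, -2q + 4r - 1)
(p₁, q₁, r₁) = (4, -0.5, 2) − 0.01·(35, -9, 8) = (3.65, -0.41, 1.92)
(p₂, q₂, r₂) = (3.65, -0.41, 1.92) − 0.01·(31.5, -7.94, 7.5) = (3.335, -0.3306, 1.845)
∂φ/∂p at (3.335, -0.3306, 1.845) = 28.35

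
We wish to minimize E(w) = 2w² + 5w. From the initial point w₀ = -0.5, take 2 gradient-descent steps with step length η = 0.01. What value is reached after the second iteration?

E′(w) = 4w + 5
Step 1: E′(-0.5) = 3; w₁ = -0.5 − 0.01·3 = -0.53
Step 2: E′(-0.53) = 2.88; w₂ = -0.53 − 0.01·2.88 = -0.5588

-0.5588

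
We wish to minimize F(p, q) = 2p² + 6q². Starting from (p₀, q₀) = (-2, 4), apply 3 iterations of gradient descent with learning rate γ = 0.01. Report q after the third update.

2.725888

∇F = (4p, 12q)
Step 1: at (-2, 4), ∇F = (-8, 48) → (-2, 4) − 0.01·(-8, 48) = (-1.92, 3.52)
Step 2: at (-1.92, 3.52), ∇F = (-7.68, 42.24) → (-1.92, 3.52) − 0.01·(-7.68, 42.24) = (-1.8432, 3.0976)
Step 3: at (-1.8432, 3.0976), ∇F = (-7.3728, 37.1712) → (-1.8432, 3.0976) − 0.01·(-7.3728, 37.1712) = (-1.769472, 2.725888)
q = 2.725888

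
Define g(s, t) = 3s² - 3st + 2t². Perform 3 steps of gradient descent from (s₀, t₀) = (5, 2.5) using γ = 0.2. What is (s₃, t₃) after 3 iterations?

(0.2, 1.4)

∇g = (6s - 3t, -3s + 4t)
(s₁, t₁) = (5, 2.5) − 0.2·(22.5, -5) = (0.5, 3.5)
(s₂, t₂) = (0.5, 3.5) − 0.2·(-7.5, 12.5) = (2, 1)
(s₃, t₃) = (2, 1) − 0.2·(9, -2) = (0.2, 1.4)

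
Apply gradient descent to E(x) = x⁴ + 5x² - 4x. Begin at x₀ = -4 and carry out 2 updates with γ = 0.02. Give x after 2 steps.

1.04

E′(x) = 4x³ + 10x - 4
Step 1: E′(-4) = -300; x₁ = -4 − 0.02·(-300) = 2
Step 2: E′(2) = 48; x₂ = 2 − 0.02·48 = 1.04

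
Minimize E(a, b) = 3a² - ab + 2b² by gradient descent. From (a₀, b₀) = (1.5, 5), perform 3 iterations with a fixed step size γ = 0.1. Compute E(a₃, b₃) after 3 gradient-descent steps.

3.3695115

∇E = (6a - b, -a + 4b)
Step 1: at (1.5, 5), ∇E = (4, 18.5) → (1.5, 5) − 0.1·(4, 18.5) = (1.1, 3.15)
Step 2: at (1.1, 3.15), ∇E = (3.45, 11.5) → (1.1, 3.15) − 0.1·(3.45, 11.5) = (0.755, 2)
Step 3: at (0.755, 2), ∇E = (2.53, 7.245) → (0.755, 2) − 0.1·(2.53, 7.245) = (0.502, 1.2755)
E(0.502, 1.2755) = 3.3695115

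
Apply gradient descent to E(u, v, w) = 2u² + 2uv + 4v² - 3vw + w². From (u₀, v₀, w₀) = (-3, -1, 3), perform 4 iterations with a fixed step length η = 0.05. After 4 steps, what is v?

1.05686875

∇E = (4u + 2v, 2u + 8v - 3w, -3v + 2w)
(u₁, v₁, w₁) = (-3, -1, 3) − 0.05·(-14, -23, 9) = (-2.3, 0.15, 2.55)
(u₂, v₂, w₂) = (-2.3, 0.15, 2.55) − 0.05·(-8.9, -11.05, 4.65) = (-1.855, 0.7025, 2.3175)
(u₃, v₃, w₃) = (-1.855, 0.7025, 2.3175) − 0.05·(-6.015, -5.0425, 2.5275) = (-1.55425, 0.954625, 2.191125)
(u₄, v₄, w₄) = (-1.55425, 0.954625, 2.191125) − 0.05·(-4.30775, -2.044875, 1.518375) = (-1.3388625, 1.05686875, 2.11520625)
v = 1.05686875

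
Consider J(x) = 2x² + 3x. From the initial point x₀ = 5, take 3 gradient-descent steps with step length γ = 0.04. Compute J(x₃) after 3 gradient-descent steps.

J′(x) = 4x + 3
x₁ = 5 − 0.04·23 = 4.08
x₂ = 4.08 − 0.04·19.32 = 3.3072
x₃ = 3.3072 − 0.04·16.2288 = 2.658048
J(2.658048) = 22.104582340608

22.104582340608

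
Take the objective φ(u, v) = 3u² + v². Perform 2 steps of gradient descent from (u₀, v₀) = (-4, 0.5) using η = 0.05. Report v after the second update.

∇φ = (6u, 2v)
(u₁, v₁) = (-4, 0.5) − 0.05·(-24, 1) = (-2.8, 0.45)
(u₂, v₂) = (-2.8, 0.45) − 0.05·(-16.8, 0.9) = (-1.96, 0.405)
v = 0.405

0.405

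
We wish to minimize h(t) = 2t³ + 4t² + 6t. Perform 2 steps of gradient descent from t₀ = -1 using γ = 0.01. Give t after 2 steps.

h′(t) = 6t² + 8t + 6
t₁ = -1 − 0.01·4 = -1.04
t₂ = -1.04 − 0.01·4.1696 = -1.081696

-1.081696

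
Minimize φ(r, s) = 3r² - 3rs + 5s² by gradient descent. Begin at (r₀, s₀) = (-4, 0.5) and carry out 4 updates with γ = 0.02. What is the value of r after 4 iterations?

-2.39012992

∇φ = (6r - 3s, -3r + 10s)
(r₁, s₁) = (-4, 0.5) − 0.02·(-25.5, 17) = (-3.49, 0.16)
(r₂, s₂) = (-3.49, 0.16) − 0.02·(-21.42, 12.07) = (-3.0616, -0.0814)
(r₃, s₃) = (-3.0616, -0.0814) − 0.02·(-18.1254, 8.3708) = (-2.699092, -0.248816)
(r₄, s₄) = (-2.699092, -0.248816) − 0.02·(-15.448104, 5.609116) = (-2.39012992, -0.36099832)
r = -2.39012992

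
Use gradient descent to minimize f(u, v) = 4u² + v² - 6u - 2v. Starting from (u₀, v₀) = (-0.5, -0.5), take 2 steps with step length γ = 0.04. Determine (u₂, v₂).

(0.172, -0.2696)

∇f = (8u - 6, 2v - 2)
(u₁, v₁) = (-0.5, -0.5) − 0.04·(-10, -3) = (-0.1, -0.38)
(u₂, v₂) = (-0.1, -0.38) − 0.04·(-6.8, -2.76) = (0.172, -0.2696)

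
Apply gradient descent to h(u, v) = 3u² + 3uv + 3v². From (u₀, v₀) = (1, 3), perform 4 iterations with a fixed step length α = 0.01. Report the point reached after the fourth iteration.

∇h = (6u + 3v, 3u + 6v)
Step 1: at (1, 3), ∇h = (15, 21) → (1, 3) − 0.01·(15, 21) = (0.85, 2.79)
Step 2: at (0.85, 2.79), ∇h = (13.47, 19.29) → (0.85, 2.79) − 0.01·(13.47, 19.29) = (0.7153, 2.5971)
Step 3: at (0.7153, 2.5971), ∇h = (12.0831, 17.7285) → (0.7153, 2.5971) − 0.01·(12.0831, 17.7285) = (0.594469, 2.419815)
Step 4: at (0.594469, 2.419815), ∇h = (10.826259, 16.302297) → (0.594469, 2.419815) − 0.01·(10.826259, 16.302297) = (0.48620641, 2.25679203)

(0.48620641, 2.25679203)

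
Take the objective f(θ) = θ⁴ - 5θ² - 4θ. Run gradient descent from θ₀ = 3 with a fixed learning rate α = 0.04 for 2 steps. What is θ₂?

f′(θ) = 4θ³ - 10θ - 4
θ₁ = 3 − 0.04·74 = 0.04
θ₂ = 0.04 − 0.04·(-4.399744) = 0.21598976

0.21598976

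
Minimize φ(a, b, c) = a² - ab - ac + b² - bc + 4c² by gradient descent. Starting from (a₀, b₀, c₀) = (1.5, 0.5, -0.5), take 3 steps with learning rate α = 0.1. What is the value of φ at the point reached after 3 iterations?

∇φ = (2a - b - c, -a + 2b - c, -a - b + 8c)
(a₁, b₁, c₁) = (1.5, 0.5, -0.5) − 0.1·(3, 0, -6) = (1.2, 0.5, 0.1)
(a₂, b₂, c₂) = (1.2, 0.5, 0.1) − 0.1·(1.8, -0.3, -0.9) = (1.02, 0.53, 0.19)
(a₃, b₃, c₃) = (1.02, 0.53, 0.19) − 0.1·(1.32, -0.15, -0.03) = (0.888, 0.545, 0.193)
φ(0.888, 0.545, 0.193) = 0.474036

0.474036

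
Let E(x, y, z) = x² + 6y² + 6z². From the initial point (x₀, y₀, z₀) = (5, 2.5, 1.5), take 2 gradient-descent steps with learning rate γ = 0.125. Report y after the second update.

0.625

∇E = (2x, 12y, 12z)
Step 1: at (5, 2.5, 1.5), ∇E = (10, 30, 18) → (5, 2.5, 1.5) − 0.125·(10, 30, 18) = (3.75, -1.25, -0.75)
Step 2: at (3.75, -1.25, -0.75), ∇E = (7.5, -15, -9) → (3.75, -1.25, -0.75) − 0.125·(7.5, -15, -9) = (2.8125, 0.625, 0.375)
y = 0.625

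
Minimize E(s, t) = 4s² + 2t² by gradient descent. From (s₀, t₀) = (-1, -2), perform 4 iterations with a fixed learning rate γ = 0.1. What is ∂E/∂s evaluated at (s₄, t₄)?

-0.0128

∇E = (8s, 4t)
Step 1: at (-1, -2), ∇E = (-8, -8) → (-1, -2) − 0.1·(-8, -8) = (-0.2, -1.2)
Step 2: at (-0.2, -1.2), ∇E = (-1.6, -4.8) → (-0.2, -1.2) − 0.1·(-1.6, -4.8) = (-0.04, -0.72)
Step 3: at (-0.04, -0.72), ∇E = (-0.32, -2.88) → (-0.04, -0.72) − 0.1·(-0.32, -2.88) = (-0.008, -0.432)
Step 4: at (-0.008, -0.432), ∇E = (-0.064, -1.728) → (-0.008, -0.432) − 0.1·(-0.064, -1.728) = (-0.0016, -0.2592)
∂E/∂s at (-0.0016, -0.2592) = -0.0128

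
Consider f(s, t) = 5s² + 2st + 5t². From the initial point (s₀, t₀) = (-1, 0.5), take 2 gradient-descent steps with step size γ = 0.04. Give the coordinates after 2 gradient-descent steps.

(-0.4144, 0.2792)

∇f = (10s + 2t, 2s + 10t)
Step 1: at (-1, 0.5), ∇f = (-9, 3) → (-1, 0.5) − 0.04·(-9, 3) = (-0.64, 0.38)
Step 2: at (-0.64, 0.38), ∇f = (-5.64, 2.52) → (-0.64, 0.38) − 0.04·(-5.64, 2.52) = (-0.4144, 0.2792)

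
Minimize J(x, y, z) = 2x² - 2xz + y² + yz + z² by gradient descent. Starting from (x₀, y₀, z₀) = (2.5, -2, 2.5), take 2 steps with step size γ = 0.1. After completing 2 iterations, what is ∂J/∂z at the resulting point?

∇J = (4x - 2z, 2y + z, -2x + y + 2z)
(x₁, y₁, z₁) = (2.5, -2, 2.5) − 0.1·(5, -1.5, -2) = (2, -1.85, 2.7)
(x₂, y₂, z₂) = (2, -1.85, 2.7) − 0.1·(2.6, -1, -0.45) = (1.74, -1.75, 2.745)
∂J/∂z at (1.74, -1.75, 2.745) = 0.26

0.26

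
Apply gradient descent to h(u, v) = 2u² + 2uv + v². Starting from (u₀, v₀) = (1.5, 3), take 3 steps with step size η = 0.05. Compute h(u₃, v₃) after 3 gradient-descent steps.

4.3889625

∇h = (4u + 2v, 2u + 2v)
(u₁, v₁) = (1.5, 3) − 0.05·(12, 9) = (0.9, 2.55)
(u₂, v₂) = (0.9, 2.55) − 0.05·(8.7, 6.9) = (0.465, 2.205)
(u₃, v₃) = (0.465, 2.205) − 0.05·(6.27, 5.34) = (0.1515, 1.938)
h(0.1515, 1.938) = 4.3889625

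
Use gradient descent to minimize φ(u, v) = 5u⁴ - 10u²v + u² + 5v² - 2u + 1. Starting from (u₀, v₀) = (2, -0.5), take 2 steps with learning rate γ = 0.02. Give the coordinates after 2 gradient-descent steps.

(-0.0324224, 0.85792)

∇φ = (20u³ - 20uv + 2u - 2, -10u² + 10v)
(u₁, v₁) = (2, -0.5) − 0.02·(182, -45) = (-1.64, 0.4)
(u₂, v₂) = (-1.64, 0.4) − 0.02·(-80.37888, -22.896) = (-0.0324224, 0.85792)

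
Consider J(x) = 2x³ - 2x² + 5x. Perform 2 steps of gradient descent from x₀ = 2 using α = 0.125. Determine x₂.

J′(x) = 6x² - 4x + 5
Step 1: J′(2) = 21; x₁ = 2 − 0.125·21 = -0.625
Step 2: J′(-0.625) = 9.84375; x₂ = -0.625 − 0.125·9.84375 = -1.85546875

-1.85546875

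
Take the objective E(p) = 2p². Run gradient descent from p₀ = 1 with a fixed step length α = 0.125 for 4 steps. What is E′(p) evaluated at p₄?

E′(p) = 4p
Step 1: E′(1) = 4; p₁ = 1 − 0.125·4 = 0.5
Step 2: E′(0.5) = 2; p₂ = 0.5 − 0.125·2 = 0.25
Step 3: E′(0.25) = 1; p₃ = 0.25 − 0.125·1 = 0.125
Step 4: E′(0.125) = 0.5; p₄ = 0.125 − 0.125·0.5 = 0.0625
E′(p) at (0.0625) = 0.25

0.25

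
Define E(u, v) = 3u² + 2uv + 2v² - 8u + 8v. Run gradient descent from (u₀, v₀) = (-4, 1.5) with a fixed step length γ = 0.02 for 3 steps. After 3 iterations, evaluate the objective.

∇E = (6u + 2v - 8, 2u + 4v + 8)
Step 1: at (-4, 1.5), ∇E = (-29, 6) → (-4, 1.5) − 0.02·(-29, 6) = (-3.42, 1.38)
Step 2: at (-3.42, 1.38), ∇E = (-25.76, 6.68) → (-3.42, 1.38) − 0.02·(-25.76, 6.68) = (-2.9048, 1.2464)
Step 3: at (-2.9048, 1.2464), ∇E = (-22.936, 7.176) → (-2.9048, 1.2464) − 0.02·(-22.936, 7.176) = (-2.44608, 1.10288)
E(-2.44608, 1.10288) = 43.3788252672

43.3788252672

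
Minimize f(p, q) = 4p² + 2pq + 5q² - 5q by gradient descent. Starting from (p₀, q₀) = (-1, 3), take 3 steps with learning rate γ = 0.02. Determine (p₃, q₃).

∇f = (8p + 2q, 2p + 10q - 5)
(p₁, q₁) = (-1, 3) − 0.02·(-2, 23) = (-0.96, 2.54)
(p₂, q₂) = (-0.96, 2.54) − 0.02·(-2.6, 18.48) = (-0.908, 2.1704)
(p₃, q₃) = (-0.908, 2.1704) − 0.02·(-2.9232, 14.888) = (-0.849536, 1.87264)

(-0.849536, 1.87264)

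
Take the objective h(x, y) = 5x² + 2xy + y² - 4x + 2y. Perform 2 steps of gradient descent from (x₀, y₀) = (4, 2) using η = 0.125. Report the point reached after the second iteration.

∇h = (10x + 2y - 4, 2x + 2y + 2)
(x₁, y₁) = (4, 2) − 0.125·(40, 14) = (-1, 0.25)
(x₂, y₂) = (-1, 0.25) − 0.125·(-13.5, 0.5) = (0.6875, 0.1875)

(0.6875, 0.1875)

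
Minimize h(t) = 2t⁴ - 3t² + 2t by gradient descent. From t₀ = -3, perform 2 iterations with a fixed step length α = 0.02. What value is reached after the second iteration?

h′(t) = 8t³ - 6t + 2
Step 1: h′(-3) = -196; t₁ = -3 − 0.02·(-196) = 0.92
Step 2: h′(0.92) = 2.709504; t₂ = 0.92 − 0.02·2.709504 = 0.86580992

0.86580992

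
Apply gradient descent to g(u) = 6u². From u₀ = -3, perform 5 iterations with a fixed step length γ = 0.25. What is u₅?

96

g′(u) = 12u
u₁ = -3 − 0.25·(-36) = 6
u₂ = 6 − 0.25·72 = -12
u₃ = -12 − 0.25·(-144) = 24
u₄ = 24 − 0.25·288 = -48
u₅ = -48 − 0.25·(-576) = 96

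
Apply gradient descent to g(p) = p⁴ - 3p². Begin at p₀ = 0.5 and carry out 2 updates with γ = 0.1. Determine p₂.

1.03125

g′(p) = 4p³ - 6p
Step 1: g′(0.5) = -2.5; p₁ = 0.5 − 0.1·(-2.5) = 0.75
Step 2: g′(0.75) = -2.8125; p₂ = 0.75 − 0.1·(-2.8125) = 1.03125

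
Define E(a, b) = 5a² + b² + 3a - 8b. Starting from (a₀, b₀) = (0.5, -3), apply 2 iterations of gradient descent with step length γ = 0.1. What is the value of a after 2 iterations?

∇E = (10a + 3, 2b - 8)
Step 1: at (0.5, -3), ∇E = (8, -14) → (0.5, -3) − 0.1·(8, -14) = (-0.3, -1.6)
Step 2: at (-0.3, -1.6), ∇E = (0, -11.2) → (-0.3, -1.6) − 0.1·(0, -11.2) = (-0.3, -0.48)
a = -0.3

-0.3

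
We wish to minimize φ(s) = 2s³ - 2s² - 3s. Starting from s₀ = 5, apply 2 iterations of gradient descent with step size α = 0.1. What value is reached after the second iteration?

φ′(s) = 6s² - 4s - 3
s₁ = 5 − 0.1·127 = -7.7
s₂ = -7.7 − 0.1·383.54 = -46.054

-46.054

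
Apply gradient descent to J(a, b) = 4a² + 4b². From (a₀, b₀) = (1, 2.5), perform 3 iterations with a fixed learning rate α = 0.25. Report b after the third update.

∇J = (8a, 8b)
Step 1: at (1, 2.5), ∇J = (8, 20) → (1, 2.5) − 0.25·(8, 20) = (-1, -2.5)
Step 2: at (-1, -2.5), ∇J = (-8, -20) → (-1, -2.5) − 0.25·(-8, -20) = (1, 2.5)
Step 3: at (1, 2.5), ∇J = (8, 20) → (1, 2.5) − 0.25·(8, 20) = (-1, -2.5)
b = -2.5

-2.5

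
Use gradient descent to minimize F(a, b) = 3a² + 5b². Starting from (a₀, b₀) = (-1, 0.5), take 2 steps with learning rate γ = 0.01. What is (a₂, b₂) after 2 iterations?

(-0.8836, 0.405)

∇F = (6a, 10b)
(a₁, b₁) = (-1, 0.5) − 0.01·(-6, 5) = (-0.94, 0.45)
(a₂, b₂) = (-0.94, 0.45) − 0.01·(-5.64, 4.5) = (-0.8836, 0.405)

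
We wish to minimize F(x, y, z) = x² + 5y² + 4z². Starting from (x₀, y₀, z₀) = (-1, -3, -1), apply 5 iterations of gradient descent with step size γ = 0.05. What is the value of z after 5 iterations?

-0.07776

∇F = (2x, 10y, 8z)
Step 1: at (-1, -3, -1), ∇F = (-2, -30, -8) → (-1, -3, -1) − 0.05·(-2, -30, -8) = (-0.9, -1.5, -0.6)
Step 2: at (-0.9, -1.5, -0.6), ∇F = (-1.8, -15, -4.8) → (-0.9, -1.5, -0.6) − 0.05·(-1.8, -15, -4.8) = (-0.81, -0.75, -0.36)
Step 3: at (-0.81, -0.75, -0.36), ∇F = (-1.62, -7.5, -2.88) → (-0.81, -0.75, -0.36) − 0.05·(-1.62, -7.5, -2.88) = (-0.729, -0.375, -0.216)
Step 4: at (-0.729, -0.375, -0.216), ∇F = (-1.458, -3.75, -1.728) → (-0.729, -0.375, -0.216) − 0.05·(-1.458, -3.75, -1.728) = (-0.6561, -0.1875, -0.1296)
Step 5: at (-0.6561, -0.1875, -0.1296), ∇F = (-1.3122, -1.875, -1.0368) → (-0.6561, -0.1875, -0.1296) − 0.05·(-1.3122, -1.875, -1.0368) = (-0.59049, -0.09375, -0.07776)
z = -0.07776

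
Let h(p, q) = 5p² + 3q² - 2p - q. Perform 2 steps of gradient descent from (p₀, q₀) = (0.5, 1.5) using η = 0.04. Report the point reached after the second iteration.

∇h = (10p - 2, 6q - 1)
Step 1: at (0.5, 1.5), ∇h = (3, 8) → (0.5, 1.5) − 0.04·(3, 8) = (0.38, 1.18)
Step 2: at (0.38, 1.18), ∇h = (1.8, 6.08) → (0.38, 1.18) − 0.04·(1.8, 6.08) = (0.308, 0.9368)

(0.308, 0.9368)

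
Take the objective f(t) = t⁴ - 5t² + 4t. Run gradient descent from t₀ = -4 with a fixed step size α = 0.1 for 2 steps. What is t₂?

f′(t) = 4t³ - 10t + 4
t₁ = -4 − 0.1·(-212) = 17.2
t₂ = 17.2 − 0.1·20185.792 = -2001.3792

-2001.3792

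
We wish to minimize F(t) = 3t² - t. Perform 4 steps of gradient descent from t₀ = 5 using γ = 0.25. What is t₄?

F′(t) = 6t - 1
t₁ = 5 − 0.25·29 = -2.25
t₂ = -2.25 − 0.25·(-14.5) = 1.375
t₃ = 1.375 − 0.25·7.25 = -0.4375
t₄ = -0.4375 − 0.25·(-3.625) = 0.46875

0.46875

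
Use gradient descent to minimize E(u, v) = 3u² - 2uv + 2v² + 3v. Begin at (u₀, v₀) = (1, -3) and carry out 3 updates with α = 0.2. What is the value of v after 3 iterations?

-0.88

∇E = (6u - 2v, -2u + 4v + 3)
(u₁, v₁) = (1, -3) − 0.2·(12, -11) = (-1.4, -0.8)
(u₂, v₂) = (-1.4, -0.8) − 0.2·(-6.8, 2.6) = (-0.04, -1.32)
(u₃, v₃) = (-0.04, -1.32) − 0.2·(2.4, -2.2) = (-0.52, -0.88)
v = -0.88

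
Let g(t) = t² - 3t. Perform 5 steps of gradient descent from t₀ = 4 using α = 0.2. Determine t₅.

1.6944

g′(t) = 2t - 3
Step 1: g′(4) = 5; t₁ = 4 − 0.2·5 = 3
Step 2: g′(3) = 3; t₂ = 3 − 0.2·3 = 2.4
Step 3: g′(2.4) = 1.8; t₃ = 2.4 − 0.2·1.8 = 2.04
Step 4: g′(2.04) = 1.08; t₄ = 2.04 − 0.2·1.08 = 1.824
Step 5: g′(1.824) = 0.648; t₅ = 1.824 − 0.2·0.648 = 1.6944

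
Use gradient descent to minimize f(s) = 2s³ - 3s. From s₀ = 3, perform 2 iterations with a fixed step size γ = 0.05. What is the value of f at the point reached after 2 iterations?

-1.30413237834375

f′(s) = 6s² - 3
s₁ = 3 − 0.05·51 = 0.45
s₂ = 0.45 − 0.05·(-1.785) = 0.53925
f(0.53925) = -1.30413237834375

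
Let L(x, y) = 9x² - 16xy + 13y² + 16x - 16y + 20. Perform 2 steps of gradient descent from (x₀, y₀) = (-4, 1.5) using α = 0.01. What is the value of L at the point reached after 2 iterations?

45.10994452

∇L = (18x - 16y + 16, -16x + 26y - 16)
Step 1: at (-4, 1.5), ∇L = (-80, 87) → (-4, 1.5) − 0.01·(-80, 87) = (-3.2, 0.63)
Step 2: at (-3.2, 0.63), ∇L = (-51.68, 51.58) → (-3.2, 0.63) − 0.01·(-51.68, 51.58) = (-2.6832, 0.1142)
L(-2.6832, 0.1142) = 45.10994452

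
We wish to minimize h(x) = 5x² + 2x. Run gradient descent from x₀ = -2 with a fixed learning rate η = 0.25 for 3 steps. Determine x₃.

h′(x) = 10x + 2
x₁ = -2 − 0.25·(-18) = 2.5
x₂ = 2.5 − 0.25·27 = -4.25
x₃ = -4.25 − 0.25·(-40.5) = 5.875

5.875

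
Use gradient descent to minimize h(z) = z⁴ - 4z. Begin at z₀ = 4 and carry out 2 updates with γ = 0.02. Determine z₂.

h′(z) = 4z³ - 4
Step 1: h′(4) = 252; z₁ = 4 − 0.02·252 = -1.04
Step 2: h′(-1.04) = -8.499456; z₂ = -1.04 − 0.02·(-8.499456) = -0.87001088

-0.87001088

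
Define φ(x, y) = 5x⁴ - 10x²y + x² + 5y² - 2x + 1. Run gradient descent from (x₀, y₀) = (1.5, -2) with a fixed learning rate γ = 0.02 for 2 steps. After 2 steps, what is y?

∇φ = (20x³ - 20xy + 2x - 2, -10x² + 10y)
(x₁, y₁) = (1.5, -2) − 0.02·(128.5, -42.5) = (-1.07, -1.15)
(x₂, y₂) = (-1.07, -1.15) − 0.02·(-53.25086, -22.949) = (-0.0049828, -0.69102)
y = -0.69102

-0.69102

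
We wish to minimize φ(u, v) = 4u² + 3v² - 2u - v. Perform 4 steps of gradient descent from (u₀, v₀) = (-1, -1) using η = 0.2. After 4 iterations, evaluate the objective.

∇φ = (8u - 2, 6v - 1)
Step 1: at (-1, -1), ∇φ = (-10, -7) → (-1, -1) − 0.2·(-10, -7) = (1, 0.4)
Step 2: at (1, 0.4), ∇φ = (6, 1.4) → (1, 0.4) − 0.2·(6, 1.4) = (-0.2, 0.12)
Step 3: at (-0.2, 0.12), ∇φ = (-3.6, -0.28) → (-0.2, 0.12) − 0.2·(-3.6, -0.28) = (0.52, 0.176)
Step 4: at (0.52, 0.176), ∇φ = (2.16, 0.056) → (0.52, 0.176) − 0.2·(2.16, 0.056) = (0.088, 0.1648)
φ(0.088, 0.1648) = -0.22834688

-0.22834688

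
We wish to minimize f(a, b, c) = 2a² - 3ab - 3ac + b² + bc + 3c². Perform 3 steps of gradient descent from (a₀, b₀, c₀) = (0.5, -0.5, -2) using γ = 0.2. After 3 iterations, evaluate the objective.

∇f = (4a - 3b - 3c, -3a + 2b + c, -3a + b + 6c)
(a₁, b₁, c₁) = (0.5, -0.5, -2) − 0.2·(9.5, -4.5, -14) = (-1.4, 0.4, 0.8)
(a₂, b₂, c₂) = (-1.4, 0.4, 0.8) − 0.2·(-9.2, 5.8, 9.4) = (0.44, -0.76, -1.08)
(a₃, b₃, c₃) = (0.44, -0.76, -1.08) − 0.2·(7.28, -3.92, -8.56) = (-1.016, 0.024, 0.632)
f(-1.016, 0.024, 0.632) = 5.278016

5.278016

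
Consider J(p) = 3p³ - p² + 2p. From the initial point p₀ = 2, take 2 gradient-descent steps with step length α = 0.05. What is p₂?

J′(p) = 9p² - 2p + 2
p₁ = 2 − 0.05·34 = 0.3
p₂ = 0.3 − 0.05·2.21 = 0.1895

0.1895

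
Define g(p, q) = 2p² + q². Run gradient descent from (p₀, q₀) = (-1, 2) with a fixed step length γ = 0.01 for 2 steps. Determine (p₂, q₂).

(-0.9216, 1.9208)

∇g = (4p, 2q)
Step 1: at (-1, 2), ∇g = (-4, 4) → (-1, 2) − 0.01·(-4, 4) = (-0.96, 1.96)
Step 2: at (-0.96, 1.96), ∇g = (-3.84, 3.92) → (-0.96, 1.96) − 0.01·(-3.84, 3.92) = (-0.9216, 1.9208)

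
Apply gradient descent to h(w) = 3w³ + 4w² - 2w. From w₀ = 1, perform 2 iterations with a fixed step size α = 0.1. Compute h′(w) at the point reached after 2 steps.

-2.859375

h′(w) = 9w² + 8w - 2
Step 1: h′(1) = 15; w₁ = 1 − 0.1·15 = -0.5
Step 2: h′(-0.5) = -3.75; w₂ = -0.5 − 0.1·(-3.75) = -0.125
h′(w) at (-0.125) = -2.859375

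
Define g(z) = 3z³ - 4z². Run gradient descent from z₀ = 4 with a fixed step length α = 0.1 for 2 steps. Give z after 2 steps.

g′(z) = 9z² - 8z
Step 1: g′(4) = 112; z₁ = 4 − 0.1·112 = -7.2
Step 2: g′(-7.2) = 524.16; z₂ = -7.2 − 0.1·524.16 = -59.616

-59.616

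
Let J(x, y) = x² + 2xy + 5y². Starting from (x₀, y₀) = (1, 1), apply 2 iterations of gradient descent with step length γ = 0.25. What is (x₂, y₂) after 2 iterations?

∇J = (2x + 2y, 2x + 10y)
Step 1: at (1, 1), ∇J = (4, 12) → (1, 1) − 0.25·(4, 12) = (0, -2)
Step 2: at (0, -2), ∇J = (-4, -20) → (0, -2) − 0.25·(-4, -20) = (1, 3)

(1, 3)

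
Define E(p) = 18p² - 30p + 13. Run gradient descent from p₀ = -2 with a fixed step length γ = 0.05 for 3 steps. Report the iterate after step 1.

3.1

E′(p) = 36p - 30
p₁ = -2 − 0.05·(-102) = 3.1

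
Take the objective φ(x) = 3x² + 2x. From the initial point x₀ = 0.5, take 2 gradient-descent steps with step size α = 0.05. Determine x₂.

0.075

φ′(x) = 6x + 2
Step 1: φ′(0.5) = 5; x₁ = 0.5 − 0.05·5 = 0.25
Step 2: φ′(0.25) = 3.5; x₂ = 0.25 − 0.05·3.5 = 0.075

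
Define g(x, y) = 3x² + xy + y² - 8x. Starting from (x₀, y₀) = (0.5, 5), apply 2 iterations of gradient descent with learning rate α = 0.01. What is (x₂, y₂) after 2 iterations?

(0.50105, 4.7921)

∇g = (6x + y - 8, x + 2y)
Step 1: at (0.5, 5), ∇g = (0, 10.5) → (0.5, 5) − 0.01·(0, 10.5) = (0.5, 4.895)
Step 2: at (0.5, 4.895), ∇g = (-0.105, 10.29) → (0.5, 4.895) − 0.01·(-0.105, 10.29) = (0.50105, 4.7921)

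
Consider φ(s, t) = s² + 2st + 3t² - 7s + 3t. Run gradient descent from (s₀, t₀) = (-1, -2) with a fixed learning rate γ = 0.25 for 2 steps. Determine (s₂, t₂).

∇φ = (2s + 2t - 7, 2s + 6t + 3)
Step 1: at (-1, -2), ∇φ = (-13, -11) → (-1, -2) − 0.25·(-13, -11) = (2.25, 0.75)
Step 2: at (2.25, 0.75), ∇φ = (-1, 12) → (2.25, 0.75) − 0.25·(-1, 12) = (2.5, -2.25)

(2.5, -2.25)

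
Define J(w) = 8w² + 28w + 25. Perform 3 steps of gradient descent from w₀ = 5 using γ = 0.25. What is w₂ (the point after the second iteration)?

J′(w) = 16w + 28
Step 1: J′(5) = 108; w₁ = 5 − 0.25·108 = -22
Step 2: J′(-22) = -324; w₂ = -22 − 0.25·(-324) = 59

59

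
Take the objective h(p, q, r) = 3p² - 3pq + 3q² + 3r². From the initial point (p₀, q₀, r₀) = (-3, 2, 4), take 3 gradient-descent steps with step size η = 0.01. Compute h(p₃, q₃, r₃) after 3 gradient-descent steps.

65.681123921691

∇h = (6p - 3q, -3p + 6q, 6r)
(p₁, q₁, r₁) = (-3, 2, 4) − 0.01·(-24, 21, 24) = (-2.76, 1.79, 3.76)
(p₂, q₂, r₂) = (-2.76, 1.79, 3.76) − 0.01·(-21.93, 19.02, 22.56) = (-2.5407, 1.5998, 3.5344)
(p₃, q₃, r₃) = (-2.5407, 1.5998, 3.5344) − 0.01·(-20.0436, 17.2209, 21.2064) = (-2.340264, 1.427591, 3.322336)
h(-2.340264, 1.427591, 3.322336) = 65.681123921691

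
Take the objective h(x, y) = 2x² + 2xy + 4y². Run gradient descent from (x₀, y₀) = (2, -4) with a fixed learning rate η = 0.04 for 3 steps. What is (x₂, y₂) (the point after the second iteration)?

(1.9104, -2.1184)

∇h = (4x + 2y, 2x + 8y)
Step 1: at (2, -4), ∇h = (0, -28) → (2, -4) − 0.04·(0, -28) = (2, -2.88)
Step 2: at (2, -2.88), ∇h = (2.24, -19.04) → (2, -2.88) − 0.04·(2.24, -19.04) = (1.9104, -2.1184)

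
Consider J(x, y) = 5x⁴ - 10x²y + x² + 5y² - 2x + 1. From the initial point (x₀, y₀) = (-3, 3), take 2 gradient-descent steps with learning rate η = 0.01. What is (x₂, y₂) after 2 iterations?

∇J = (20x³ - 20xy + 2x - 2, -10x² + 10y)
(x₁, y₁) = (-3, 3) − 0.01·(-368, -60) = (0.68, 3.6)
(x₂, y₂) = (0.68, 3.6) − 0.01·(-43.31136, 31.376) = (1.1131136, 3.28624)

(1.1131136, 3.28624)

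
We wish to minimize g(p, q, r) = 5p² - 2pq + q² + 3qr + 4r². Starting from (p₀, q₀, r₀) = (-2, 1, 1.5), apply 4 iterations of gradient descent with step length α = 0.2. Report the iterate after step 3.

(3.32, -1.352, -1.656)

∇g = (10p - 2q, -2p + 2q + 3r, 3q + 8r)
(p₁, q₁, r₁) = (-2, 1, 1.5) − 0.2·(-22, 10.5, 15) = (2.4, -1.1, -1.5)
(p₂, q₂, r₂) = (2.4, -1.1, -1.5) − 0.2·(26.2, -11.5, -15.3) = (-2.84, 1.2, 1.56)
(p₃, q₃, r₃) = (-2.84, 1.2, 1.56) − 0.2·(-30.8, 12.76, 16.08) = (3.32, -1.352, -1.656)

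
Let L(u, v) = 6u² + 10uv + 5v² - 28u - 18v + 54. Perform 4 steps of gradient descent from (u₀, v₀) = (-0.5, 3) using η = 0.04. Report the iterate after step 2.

∇L = (12u + 10v - 28, 10u + 10v - 18)
(u₁, v₁) = (-0.5, 3) − 0.04·(-4, 7) = (-0.34, 2.72)
(u₂, v₂) = (-0.34, 2.72) − 0.04·(-4.88, 5.8) = (-0.1448, 2.488)

(-0.1448, 2.488)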